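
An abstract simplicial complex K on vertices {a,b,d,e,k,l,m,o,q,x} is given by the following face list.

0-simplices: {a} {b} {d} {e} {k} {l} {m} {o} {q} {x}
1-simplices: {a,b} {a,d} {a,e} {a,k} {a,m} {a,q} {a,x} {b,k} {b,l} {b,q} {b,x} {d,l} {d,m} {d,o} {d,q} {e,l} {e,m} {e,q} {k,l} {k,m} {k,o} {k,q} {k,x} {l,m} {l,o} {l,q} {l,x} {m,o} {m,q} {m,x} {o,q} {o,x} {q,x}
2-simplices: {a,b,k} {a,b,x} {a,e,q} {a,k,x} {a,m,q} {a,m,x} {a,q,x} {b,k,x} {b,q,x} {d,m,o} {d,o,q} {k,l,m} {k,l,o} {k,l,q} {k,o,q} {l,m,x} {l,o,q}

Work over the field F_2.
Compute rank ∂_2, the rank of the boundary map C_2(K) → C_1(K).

n_0=10 n_1=33 n_2=17  [Z2]
∂1: piv[ab,ad,ae,ak,am,aq,ax,bl,do] rk=9  ker:bk,bq,bx,dl,dm,dq,el,em,eq,kl,km,ko,kq,kx,lm,lo,lq,lx,mo,mq,mx,oq,ox,qx
∂2: piv[abk,abx,aeq,akx,amq,amx,aqx,bqx,dmo,doq,klm,klo,klq,koq,lmx] rk=15  ker:bkx,loq
rk∂_2=15

rank∂_2=15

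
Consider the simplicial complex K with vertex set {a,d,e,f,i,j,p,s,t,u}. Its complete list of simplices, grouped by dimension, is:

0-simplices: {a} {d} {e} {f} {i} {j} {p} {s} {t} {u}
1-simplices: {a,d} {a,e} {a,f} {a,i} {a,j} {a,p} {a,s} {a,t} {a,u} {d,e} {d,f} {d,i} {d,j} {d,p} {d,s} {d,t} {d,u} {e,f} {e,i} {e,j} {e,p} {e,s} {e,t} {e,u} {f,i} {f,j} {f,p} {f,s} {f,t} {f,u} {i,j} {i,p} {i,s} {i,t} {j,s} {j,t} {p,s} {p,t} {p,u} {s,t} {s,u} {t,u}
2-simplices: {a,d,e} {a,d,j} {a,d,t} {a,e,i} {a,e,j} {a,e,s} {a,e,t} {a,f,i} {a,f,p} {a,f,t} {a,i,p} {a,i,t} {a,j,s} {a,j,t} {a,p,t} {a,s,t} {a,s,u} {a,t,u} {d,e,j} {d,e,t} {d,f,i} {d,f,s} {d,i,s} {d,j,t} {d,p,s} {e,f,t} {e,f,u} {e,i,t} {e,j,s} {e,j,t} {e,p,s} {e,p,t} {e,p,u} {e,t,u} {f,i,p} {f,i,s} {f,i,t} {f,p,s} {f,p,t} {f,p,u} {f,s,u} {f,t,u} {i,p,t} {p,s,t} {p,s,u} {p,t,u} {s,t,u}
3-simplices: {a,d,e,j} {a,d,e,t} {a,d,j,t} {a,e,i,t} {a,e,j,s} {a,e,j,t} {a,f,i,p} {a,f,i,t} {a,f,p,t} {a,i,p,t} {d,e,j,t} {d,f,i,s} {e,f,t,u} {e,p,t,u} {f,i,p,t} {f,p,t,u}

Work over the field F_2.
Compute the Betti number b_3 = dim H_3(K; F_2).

b_3=2

n_0=10 n_1=42 n_2=47 n_3=16  [Z2]
∂1: piv[ad,ae,af,ai,aj,ap,as,at,au] rk=9  ker:de,df,di,dj,dp,ds,dt,du,ef,ei,ej,ep,es,et,eu,fi,fj,fp,fs,ft,fu,ij,ip,is,it,js,jt,ps,pt,pu,st,su,tu
∂2: piv[ade,adj,adt,aei,aej,aes,aet,afi,afp,aft,aip,ait,ajs,ajt,apt,ast,asu,atu,dfi,dfs,dis,dps,eft,efu,eps,ept,epu,etu,fps] rk=29  ker:dej,det,djt,eit,ejs,ejt,fip,fis,fit,fpt,fpu,fsu,ftu,ipt,pst,psu,ptu,stu
∂3: piv[adej,adet,adjt,aeit,aejs,aejt,afip,afit,afpt,aipt,dfis,eftu,eptu,fptu] rk=14  ker:dejt,fipt
b_3=(16−14)−0=2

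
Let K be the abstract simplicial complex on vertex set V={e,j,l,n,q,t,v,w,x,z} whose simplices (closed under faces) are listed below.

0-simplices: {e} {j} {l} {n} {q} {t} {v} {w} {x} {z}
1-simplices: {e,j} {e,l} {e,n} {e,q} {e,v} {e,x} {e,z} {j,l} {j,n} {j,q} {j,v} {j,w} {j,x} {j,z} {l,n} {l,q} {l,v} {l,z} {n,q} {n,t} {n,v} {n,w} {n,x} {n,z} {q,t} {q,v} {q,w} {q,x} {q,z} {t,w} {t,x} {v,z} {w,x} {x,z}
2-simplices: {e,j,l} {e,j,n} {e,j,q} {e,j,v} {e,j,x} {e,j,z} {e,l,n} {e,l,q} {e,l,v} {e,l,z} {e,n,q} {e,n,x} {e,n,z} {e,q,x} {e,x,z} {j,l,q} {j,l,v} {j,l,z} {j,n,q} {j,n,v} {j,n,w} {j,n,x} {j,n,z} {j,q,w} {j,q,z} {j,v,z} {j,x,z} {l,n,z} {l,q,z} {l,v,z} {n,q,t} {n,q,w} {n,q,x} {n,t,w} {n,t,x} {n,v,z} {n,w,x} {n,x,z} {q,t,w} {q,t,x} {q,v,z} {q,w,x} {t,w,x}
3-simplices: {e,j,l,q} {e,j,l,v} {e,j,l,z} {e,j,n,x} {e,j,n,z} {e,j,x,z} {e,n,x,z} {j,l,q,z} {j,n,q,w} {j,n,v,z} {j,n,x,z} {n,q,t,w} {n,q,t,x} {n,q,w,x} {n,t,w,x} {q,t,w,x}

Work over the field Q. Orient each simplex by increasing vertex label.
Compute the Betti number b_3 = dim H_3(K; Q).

n_0=10 n_1=34 n_2=43 n_3=16  [Q]
∂1: piv[ej,el,en,eq,ev,ex,ez,jw,nt] rk=9  ker:jl,jn,jq,jv,jx,jz,ln,lq,lv,lz,nq,nv,nw,nx,nz,qt,qv,qw,qx,qz,tw,tx,vz,wx,xz
∂2: piv[ejl,ejn,ejq,ejv,ejx,ejz,eln,elq,elv,elz,enq,enx,enz,eqx,exz,jnv,jnw,jqw,jqz,jvz,nqt,ntw,ntx,nwx,qvz] rk=25  ker:jlq,jlv,jlz,jnq,jnx,jnz,jxz,lnz,lqz,lvz,nqw,nqx,nvz,nxz,qtw,qtx,qwx,twx
∂3: piv[ejlq,ejlv,ejlz,ejnx,ejnz,ejxz,enxz,jlqz,jnqw,jnvz,nqtw,nqtx,nqwx,ntwx] rk=14  ker:jnxz,qtwx
b_3=(16−14)−0=2

b_3=2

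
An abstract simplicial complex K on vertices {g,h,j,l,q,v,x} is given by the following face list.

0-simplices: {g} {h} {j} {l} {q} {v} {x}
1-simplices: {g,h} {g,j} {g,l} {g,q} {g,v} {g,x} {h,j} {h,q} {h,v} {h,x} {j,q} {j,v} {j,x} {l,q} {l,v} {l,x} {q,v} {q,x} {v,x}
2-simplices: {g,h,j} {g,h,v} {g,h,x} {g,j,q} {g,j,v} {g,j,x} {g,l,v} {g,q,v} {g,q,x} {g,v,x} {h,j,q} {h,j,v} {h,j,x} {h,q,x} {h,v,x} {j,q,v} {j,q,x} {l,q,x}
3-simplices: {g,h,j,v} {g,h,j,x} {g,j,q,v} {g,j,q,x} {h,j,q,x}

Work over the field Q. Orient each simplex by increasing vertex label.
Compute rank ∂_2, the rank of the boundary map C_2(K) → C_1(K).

n_0=7 n_1=19 n_2=18 n_3=5  [Q]
∂1: piv[gh,gj,gl,gq,gv,gx] rk=6  ker:hj,hq,hv,hx,jq,jv,jx,lq,lv,lx,qv,qx,vx
∂2: piv[ghj,ghv,ghx,gjq,gjv,gjx,glv,gqv,gqx,gvx,hjq,lqx] rk=12  ker:hjv,hjx,hqx,hvx,jqv,jqx
∂3: piv[ghjv,ghjx,gjqv,gjqx,hjqx] rk=5
rk∂_2=12

rank∂_2=12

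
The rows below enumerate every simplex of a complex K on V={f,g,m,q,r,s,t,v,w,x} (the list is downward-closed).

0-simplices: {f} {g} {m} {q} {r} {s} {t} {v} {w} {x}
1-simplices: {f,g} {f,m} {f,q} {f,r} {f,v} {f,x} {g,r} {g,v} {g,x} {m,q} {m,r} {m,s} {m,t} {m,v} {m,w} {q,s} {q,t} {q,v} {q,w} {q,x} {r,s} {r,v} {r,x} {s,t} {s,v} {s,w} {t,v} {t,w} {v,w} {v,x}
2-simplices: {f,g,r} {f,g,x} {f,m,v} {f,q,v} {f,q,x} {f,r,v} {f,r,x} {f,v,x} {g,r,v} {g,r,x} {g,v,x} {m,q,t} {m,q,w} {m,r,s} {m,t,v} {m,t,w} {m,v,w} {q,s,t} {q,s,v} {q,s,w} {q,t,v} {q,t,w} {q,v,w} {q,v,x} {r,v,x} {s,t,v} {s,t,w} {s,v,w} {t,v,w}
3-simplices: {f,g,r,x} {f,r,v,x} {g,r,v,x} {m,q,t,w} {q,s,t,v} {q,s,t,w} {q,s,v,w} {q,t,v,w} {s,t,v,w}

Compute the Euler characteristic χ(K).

χ(K)=0

n_0=10 n_1=30 n_2=29 n_3=9
χ=+10−30+29−9=0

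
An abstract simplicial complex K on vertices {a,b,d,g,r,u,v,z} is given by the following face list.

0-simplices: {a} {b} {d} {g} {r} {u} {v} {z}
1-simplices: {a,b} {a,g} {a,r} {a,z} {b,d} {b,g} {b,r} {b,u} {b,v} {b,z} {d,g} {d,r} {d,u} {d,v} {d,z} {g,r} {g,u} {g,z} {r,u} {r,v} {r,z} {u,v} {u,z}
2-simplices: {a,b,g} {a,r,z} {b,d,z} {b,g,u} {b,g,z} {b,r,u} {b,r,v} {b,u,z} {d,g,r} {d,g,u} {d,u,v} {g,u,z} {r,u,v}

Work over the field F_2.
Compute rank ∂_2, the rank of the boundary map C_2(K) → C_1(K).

rank∂_2=12

n_0=8 n_1=23 n_2=13  [Z2]
∂1: piv[ab,ag,ar,az,bd,bu,bv] rk=7  ker:bg,br,bz,dg,dr,du,dv,dz,gr,gu,gz,ru,rv,rz,uv,uz
∂2: piv[abg,arz,bdz,bgu,bgz,bru,brv,buz,dgr,dgu,duv,ruv] rk=12  ker:guz
rk∂_2=12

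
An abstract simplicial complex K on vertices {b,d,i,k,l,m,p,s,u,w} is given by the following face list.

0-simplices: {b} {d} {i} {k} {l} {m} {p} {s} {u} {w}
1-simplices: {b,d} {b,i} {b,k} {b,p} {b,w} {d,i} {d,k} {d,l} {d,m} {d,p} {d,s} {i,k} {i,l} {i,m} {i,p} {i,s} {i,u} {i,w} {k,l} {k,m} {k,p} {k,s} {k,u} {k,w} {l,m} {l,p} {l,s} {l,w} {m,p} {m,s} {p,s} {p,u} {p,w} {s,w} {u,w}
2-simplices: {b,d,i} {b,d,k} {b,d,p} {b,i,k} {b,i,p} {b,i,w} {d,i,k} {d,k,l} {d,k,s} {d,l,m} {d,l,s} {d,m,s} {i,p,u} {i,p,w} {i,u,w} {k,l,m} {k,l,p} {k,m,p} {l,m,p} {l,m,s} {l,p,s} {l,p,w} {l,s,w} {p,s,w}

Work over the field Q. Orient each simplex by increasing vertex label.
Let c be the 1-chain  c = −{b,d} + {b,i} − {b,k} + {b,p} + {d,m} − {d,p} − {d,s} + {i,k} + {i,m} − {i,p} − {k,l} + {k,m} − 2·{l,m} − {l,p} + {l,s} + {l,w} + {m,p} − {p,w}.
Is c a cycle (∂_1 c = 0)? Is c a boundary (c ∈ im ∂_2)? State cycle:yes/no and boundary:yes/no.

cycle:yes boundary:no

n_0=10 n_1=35 n_2=24  [Q]
∂1: piv[bd,bi,bk,bp,bw,dl,dm,ds,iu] rk=9  ker:di,dk,dp,ik,il,im,ip,is,iw,kl,km,kp,ks,ku,kw,lm,lp,ls,lw,mp,ms,ps,pu,pw,sw,uw
∂2: piv[bdi,bdk,bdp,bik,bip,biw,dkl,dks,dlm,dls,dms,ipu,ipw,iuw,klm,klp,kmp,lps,lpw,lsw] rk=20  ker:dik,lmp,lms,psw
∂1c = 0
c vs im∂2: residual ≠ 0 ⇒ not boundary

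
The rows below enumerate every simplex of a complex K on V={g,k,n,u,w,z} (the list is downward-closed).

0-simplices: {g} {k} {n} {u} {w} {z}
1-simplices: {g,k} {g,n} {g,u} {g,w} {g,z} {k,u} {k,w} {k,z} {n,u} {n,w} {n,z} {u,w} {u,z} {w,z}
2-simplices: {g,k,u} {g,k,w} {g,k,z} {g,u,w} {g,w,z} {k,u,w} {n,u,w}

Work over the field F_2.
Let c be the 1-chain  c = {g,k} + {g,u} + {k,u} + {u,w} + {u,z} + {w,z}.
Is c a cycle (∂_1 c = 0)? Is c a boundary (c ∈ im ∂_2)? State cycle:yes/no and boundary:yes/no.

cycle:yes boundary:no

n_0=6 n_1=14 n_2=7  [Z2]
∂1: piv[gk,gn,gu,gw,gz] rk=5  ker:ku,kw,kz,nu,nw,nz,uw,uz,wz
∂2: piv[gku,gkw,gkz,guw,gwz,nuw] rk=6  ker:kuw
∂1c = 0
c vs im∂2: residual ≠ 0 ⇒ not boundary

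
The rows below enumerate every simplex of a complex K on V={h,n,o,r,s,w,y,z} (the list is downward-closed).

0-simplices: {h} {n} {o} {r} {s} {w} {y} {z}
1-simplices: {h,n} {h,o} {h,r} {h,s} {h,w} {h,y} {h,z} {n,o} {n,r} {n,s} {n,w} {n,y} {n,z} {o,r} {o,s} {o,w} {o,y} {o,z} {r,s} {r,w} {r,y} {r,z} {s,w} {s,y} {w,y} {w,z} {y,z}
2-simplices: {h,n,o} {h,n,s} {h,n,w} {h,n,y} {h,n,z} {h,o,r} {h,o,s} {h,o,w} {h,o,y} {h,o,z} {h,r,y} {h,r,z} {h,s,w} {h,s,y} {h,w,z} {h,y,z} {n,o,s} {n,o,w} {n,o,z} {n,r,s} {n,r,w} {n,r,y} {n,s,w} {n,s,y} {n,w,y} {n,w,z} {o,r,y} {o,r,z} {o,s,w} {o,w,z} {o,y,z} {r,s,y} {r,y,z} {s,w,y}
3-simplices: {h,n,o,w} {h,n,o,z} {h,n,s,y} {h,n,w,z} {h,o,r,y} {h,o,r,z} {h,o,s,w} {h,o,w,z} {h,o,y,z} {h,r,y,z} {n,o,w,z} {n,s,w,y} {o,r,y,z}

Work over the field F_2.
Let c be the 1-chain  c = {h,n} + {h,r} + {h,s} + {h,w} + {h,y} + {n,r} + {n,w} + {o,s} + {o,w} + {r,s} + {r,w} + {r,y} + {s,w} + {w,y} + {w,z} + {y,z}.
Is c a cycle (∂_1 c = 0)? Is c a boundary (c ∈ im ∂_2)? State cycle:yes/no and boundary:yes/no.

n_0=8 n_1=27 n_2=34 n_3=13  [Z2]
∂1: piv[hn,ho,hr,hs,hw,hy,hz] rk=7  ker:no,nr,ns,nw,ny,nz,or,os,ow,oy,oz,rs,rw,ry,rz,sw,sy,wy,wz,yz
∂2: piv[hno,hns,hnw,hny,hnz,hor,hos,how,hoy,hoz,hry,hrz,hsw,hsy,hwz,hyz,nrs,nrw,nry,nwy] rk=20  ker:nos,now,noz,nsw,nsy,nwz,ory,orz,osw,owz,oyz,rsy,ryz,swy
∂3: piv[hnow,hnoz,hnsy,hnwz,hory,horz,hosw,howz,hoyz,hryz,nswy] rk=11  ker:nowz,oryz
∂1c = {h} + {n} + {r} + {w}

cycle:no boundary:no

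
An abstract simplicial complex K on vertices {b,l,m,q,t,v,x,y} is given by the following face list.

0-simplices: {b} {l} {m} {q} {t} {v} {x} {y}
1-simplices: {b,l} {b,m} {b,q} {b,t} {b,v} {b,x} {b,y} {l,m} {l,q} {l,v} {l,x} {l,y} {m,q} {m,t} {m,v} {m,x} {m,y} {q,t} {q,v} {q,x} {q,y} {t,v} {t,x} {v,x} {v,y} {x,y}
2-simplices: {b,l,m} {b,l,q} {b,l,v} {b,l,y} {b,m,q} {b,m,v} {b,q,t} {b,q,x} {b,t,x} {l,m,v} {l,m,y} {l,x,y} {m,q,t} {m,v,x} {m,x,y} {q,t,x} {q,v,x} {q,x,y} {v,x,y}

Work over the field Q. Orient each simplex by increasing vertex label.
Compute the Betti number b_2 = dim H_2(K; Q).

n_0=8 n_1=26 n_2=19  [Q]
∂1: piv[bl,bm,bq,bt,bv,bx,by] rk=7  ker:lm,lq,lv,lx,ly,mq,mt,mv,mx,my,qt,qv,qx,qy,tv,tx,vx,vy,xy
∂2: piv[blm,blq,blv,bly,bmq,bmv,bqt,bqx,btx,lmy,lxy,mqt,mvx,mxy,qvx,qxy,vxy] rk=17  ker:lmv,qtx
b_2=(19−17)−0=2

b_2=2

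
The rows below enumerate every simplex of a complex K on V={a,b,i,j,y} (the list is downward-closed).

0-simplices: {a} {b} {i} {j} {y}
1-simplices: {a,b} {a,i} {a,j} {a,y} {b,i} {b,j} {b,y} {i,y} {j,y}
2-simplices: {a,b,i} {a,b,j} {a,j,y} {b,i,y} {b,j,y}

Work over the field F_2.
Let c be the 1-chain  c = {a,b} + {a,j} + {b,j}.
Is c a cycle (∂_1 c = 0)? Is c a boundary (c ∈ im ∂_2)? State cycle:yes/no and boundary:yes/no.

n_0=5 n_1=9 n_2=5  [Z2]
∂1: piv[ab,ai,aj,ay] rk=4  ker:bi,bj,by,iy,jy
∂2: piv[abi,abj,ajy,biy,bjy] rk=5
∂1c = 0
c vs im∂2: reduces to 0 ⇒ boundary

cycle:yes boundary:yes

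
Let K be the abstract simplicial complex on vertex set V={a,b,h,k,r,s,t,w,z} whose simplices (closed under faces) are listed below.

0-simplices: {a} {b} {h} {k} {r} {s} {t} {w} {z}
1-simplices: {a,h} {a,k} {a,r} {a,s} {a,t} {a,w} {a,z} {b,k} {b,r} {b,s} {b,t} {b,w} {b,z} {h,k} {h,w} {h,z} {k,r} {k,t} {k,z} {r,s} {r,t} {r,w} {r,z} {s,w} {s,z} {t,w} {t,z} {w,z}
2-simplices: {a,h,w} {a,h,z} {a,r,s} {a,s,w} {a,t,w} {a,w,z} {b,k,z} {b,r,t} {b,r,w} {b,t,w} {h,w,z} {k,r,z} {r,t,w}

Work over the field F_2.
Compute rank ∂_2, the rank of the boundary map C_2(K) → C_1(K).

rank∂_2=11

n_0=9 n_1=28 n_2=13  [Z2]
∂1: piv[ah,ak,ar,as,at,aw,az,bk] rk=8  ker:br,bs,bt,bw,bz,hk,hw,hz,kr,kt,kz,rs,rt,rw,rz,sw,sz,tw,tz,wz
∂2: piv[ahw,ahz,ars,asw,atw,awz,bkz,brt,brw,btw,krz] rk=11  ker:hwz,rtw
rk∂_2=11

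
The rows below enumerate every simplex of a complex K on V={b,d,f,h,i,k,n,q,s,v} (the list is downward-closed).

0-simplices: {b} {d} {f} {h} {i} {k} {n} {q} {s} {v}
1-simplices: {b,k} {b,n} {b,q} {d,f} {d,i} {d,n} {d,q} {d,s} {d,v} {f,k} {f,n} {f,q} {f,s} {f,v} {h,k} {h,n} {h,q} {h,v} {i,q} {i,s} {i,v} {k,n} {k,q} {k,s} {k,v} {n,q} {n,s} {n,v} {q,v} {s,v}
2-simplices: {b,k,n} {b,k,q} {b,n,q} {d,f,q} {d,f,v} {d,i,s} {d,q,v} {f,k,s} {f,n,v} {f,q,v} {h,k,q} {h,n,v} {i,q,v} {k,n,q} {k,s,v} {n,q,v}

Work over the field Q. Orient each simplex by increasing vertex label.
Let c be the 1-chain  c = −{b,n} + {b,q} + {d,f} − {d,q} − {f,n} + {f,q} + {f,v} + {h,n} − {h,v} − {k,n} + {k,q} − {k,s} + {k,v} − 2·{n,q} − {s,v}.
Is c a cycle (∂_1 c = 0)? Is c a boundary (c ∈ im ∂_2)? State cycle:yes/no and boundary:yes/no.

n_0=10 n_1=30 n_2=16  [Q]
∂1: piv[bk,bn,bq,df,di,dn,ds,dv,hk] rk=9  ker:dq,fk,fn,fq,fs,fv,hn,hq,hv,iq,is,iv,kn,kq,ks,kv,nq,ns,nv,qv,sv
∂2: piv[bkn,bkq,bnq,dfq,dfv,dis,dqv,fks,fnv,hkq,hnv,iqv,ksv,nqv] rk=14  ker:fqv,knq
∂1c = 0
c vs im∂2: reduces to 0 ⇒ boundary

cycle:yes boundary:yes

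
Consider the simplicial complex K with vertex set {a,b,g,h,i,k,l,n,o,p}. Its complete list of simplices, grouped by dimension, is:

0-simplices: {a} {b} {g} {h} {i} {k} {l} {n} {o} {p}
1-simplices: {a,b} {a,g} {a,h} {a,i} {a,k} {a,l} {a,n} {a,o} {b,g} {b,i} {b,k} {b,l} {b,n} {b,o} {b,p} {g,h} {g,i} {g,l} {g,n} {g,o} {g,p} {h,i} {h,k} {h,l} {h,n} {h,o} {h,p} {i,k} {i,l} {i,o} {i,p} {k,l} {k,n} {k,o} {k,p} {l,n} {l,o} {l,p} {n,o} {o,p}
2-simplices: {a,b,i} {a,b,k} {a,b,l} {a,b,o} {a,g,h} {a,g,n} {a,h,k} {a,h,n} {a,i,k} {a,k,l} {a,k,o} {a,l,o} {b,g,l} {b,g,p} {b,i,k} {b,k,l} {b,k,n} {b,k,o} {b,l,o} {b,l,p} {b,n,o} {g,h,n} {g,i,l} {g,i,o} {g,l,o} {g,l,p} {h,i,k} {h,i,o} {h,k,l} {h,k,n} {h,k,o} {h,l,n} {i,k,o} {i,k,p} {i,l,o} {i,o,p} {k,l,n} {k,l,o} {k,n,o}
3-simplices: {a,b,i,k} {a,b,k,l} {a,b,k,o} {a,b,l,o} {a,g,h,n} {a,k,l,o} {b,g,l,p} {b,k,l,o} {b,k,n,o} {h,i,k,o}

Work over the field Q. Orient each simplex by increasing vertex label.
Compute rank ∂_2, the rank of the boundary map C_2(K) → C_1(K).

rank∂_2=28

n_0=10 n_1=40 n_2=39 n_3=10  [Q]
∂1: piv[ab,ag,ah,ai,ak,al,an,ao,bp] rk=9  ker:bg,bi,bk,bl,bn,bo,gh,gi,gl,gn,go,gp,hi,hk,hl,hn,ho,hp,ik,il,io,ip,kl,kn,ko,kp,ln,lo,lp,no,op
∂2: piv[abi,abk,abl,abo,agh,agn,ahk,ahn,aik,akl,ako,alo,bgl,bgp,bkn,blp,bno,gil,gio,glo,hik,hio,hkl,hkn,hko,hln,ikp,iop] rk=28  ker:bik,bkl,bko,blo,ghn,glp,iko,ilo,kln,klo,kno
∂3: piv[abik,abkl,abko,ablo,aghn,aklo,bglp,bkno,hiko] rk=9  ker:bklo
rk∂_2=28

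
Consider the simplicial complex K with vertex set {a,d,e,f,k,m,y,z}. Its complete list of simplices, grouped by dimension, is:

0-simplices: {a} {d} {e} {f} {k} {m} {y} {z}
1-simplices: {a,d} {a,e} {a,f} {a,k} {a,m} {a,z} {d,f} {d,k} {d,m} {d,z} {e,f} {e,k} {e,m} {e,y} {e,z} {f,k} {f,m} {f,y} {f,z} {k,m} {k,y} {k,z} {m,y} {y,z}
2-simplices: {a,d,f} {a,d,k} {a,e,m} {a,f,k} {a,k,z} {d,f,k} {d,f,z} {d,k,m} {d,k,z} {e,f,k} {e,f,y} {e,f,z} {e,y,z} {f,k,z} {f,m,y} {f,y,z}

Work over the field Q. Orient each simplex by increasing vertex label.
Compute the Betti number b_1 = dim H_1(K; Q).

b_1=4

n_0=8 n_1=24 n_2=16  [Q]
∂1: piv[ad,ae,af,ak,am,az,ey] rk=7  ker:df,dk,dm,dz,ef,ek,em,ez,fk,fm,fy,fz,km,ky,kz,my,yz
∂2: piv[adf,adk,aem,afk,akz,dfz,dkm,dkz,efk,efy,efz,eyz,fmy] rk=13  ker:dfk,fkz,fyz
b_1=(24−7)−13=4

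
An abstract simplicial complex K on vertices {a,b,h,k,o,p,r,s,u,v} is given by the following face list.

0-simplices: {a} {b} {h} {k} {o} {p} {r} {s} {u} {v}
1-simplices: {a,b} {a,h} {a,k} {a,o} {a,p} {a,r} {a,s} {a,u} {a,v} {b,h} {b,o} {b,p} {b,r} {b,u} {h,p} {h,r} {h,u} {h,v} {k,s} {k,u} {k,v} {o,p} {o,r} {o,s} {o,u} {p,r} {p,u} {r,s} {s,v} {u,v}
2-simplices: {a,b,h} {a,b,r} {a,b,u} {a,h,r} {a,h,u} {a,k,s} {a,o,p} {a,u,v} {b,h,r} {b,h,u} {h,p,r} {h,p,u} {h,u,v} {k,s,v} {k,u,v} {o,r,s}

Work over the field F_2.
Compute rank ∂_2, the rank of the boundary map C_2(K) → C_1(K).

n_0=10 n_1=30 n_2=16  [Z2]
∂1: piv[ab,ah,ak,ao,ap,ar,as,au,av] rk=9  ker:bh,bo,bp,br,bu,hp,hr,hu,hv,ks,ku,kv,op,or,os,ou,pr,pu,rs,sv,uv
∂2: piv[abh,abr,abu,ahr,ahu,aks,aop,auv,hpr,hpu,huv,ksv,kuv,ors] rk=14  ker:bhr,bhu
rk∂_2=14

rank∂_2=14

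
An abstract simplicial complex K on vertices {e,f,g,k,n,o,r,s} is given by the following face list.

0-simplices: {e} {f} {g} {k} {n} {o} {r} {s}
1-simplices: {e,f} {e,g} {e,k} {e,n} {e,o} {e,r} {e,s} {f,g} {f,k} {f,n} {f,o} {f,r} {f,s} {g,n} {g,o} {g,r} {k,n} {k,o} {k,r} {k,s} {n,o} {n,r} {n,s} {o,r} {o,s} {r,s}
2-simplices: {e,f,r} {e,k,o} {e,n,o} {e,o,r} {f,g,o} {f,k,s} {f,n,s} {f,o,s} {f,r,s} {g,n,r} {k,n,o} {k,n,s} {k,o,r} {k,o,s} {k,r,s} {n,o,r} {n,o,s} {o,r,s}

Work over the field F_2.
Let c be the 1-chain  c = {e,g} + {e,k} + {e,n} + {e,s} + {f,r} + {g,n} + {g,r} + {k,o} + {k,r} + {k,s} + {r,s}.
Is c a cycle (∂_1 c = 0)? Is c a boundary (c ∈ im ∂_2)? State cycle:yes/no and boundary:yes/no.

cycle:no boundary:no

n_0=8 n_1=26 n_2=18  [Z2]
∂1: piv[ef,eg,ek,en,eo,er,es] rk=7  ker:fg,fk,fn,fo,fr,fs,gn,go,gr,kn,ko,kr,ks,no,nr,ns,or,os,rs
∂2: piv[efr,eko,eno,eor,fgo,fks,fns,fos,frs,gnr,kno,kns,kor,kos,krs,nor] rk=16  ker:nos,ors
∂1c = {f} + {g} + {o} + {s}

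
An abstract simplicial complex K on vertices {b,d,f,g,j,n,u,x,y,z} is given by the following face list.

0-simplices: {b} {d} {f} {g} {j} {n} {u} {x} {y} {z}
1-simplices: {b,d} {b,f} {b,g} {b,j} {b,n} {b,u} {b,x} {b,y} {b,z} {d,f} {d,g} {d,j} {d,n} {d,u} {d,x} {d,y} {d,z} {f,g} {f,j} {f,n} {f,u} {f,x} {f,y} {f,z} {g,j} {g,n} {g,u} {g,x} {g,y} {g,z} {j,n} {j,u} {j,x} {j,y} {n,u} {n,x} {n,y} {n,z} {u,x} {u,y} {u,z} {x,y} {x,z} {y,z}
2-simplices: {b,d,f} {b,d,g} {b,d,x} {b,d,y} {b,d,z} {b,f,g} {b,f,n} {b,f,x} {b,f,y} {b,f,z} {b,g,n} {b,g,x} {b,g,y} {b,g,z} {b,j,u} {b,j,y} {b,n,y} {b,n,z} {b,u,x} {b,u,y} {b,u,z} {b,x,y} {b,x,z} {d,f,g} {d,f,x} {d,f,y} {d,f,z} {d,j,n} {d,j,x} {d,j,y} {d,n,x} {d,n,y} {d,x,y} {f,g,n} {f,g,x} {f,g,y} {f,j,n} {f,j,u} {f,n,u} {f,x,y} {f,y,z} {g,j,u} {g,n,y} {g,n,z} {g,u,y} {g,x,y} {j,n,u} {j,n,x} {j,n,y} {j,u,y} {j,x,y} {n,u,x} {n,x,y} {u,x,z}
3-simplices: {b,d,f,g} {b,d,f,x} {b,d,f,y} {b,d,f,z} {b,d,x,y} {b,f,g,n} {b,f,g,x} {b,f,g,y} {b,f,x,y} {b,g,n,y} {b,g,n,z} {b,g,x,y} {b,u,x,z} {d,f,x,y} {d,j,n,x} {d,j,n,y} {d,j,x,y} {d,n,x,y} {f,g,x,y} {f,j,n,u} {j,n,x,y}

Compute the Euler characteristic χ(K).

n_0=10 n_1=44 n_2=54 n_3=21
χ=+10−44+54−21=-1

χ(K)=-1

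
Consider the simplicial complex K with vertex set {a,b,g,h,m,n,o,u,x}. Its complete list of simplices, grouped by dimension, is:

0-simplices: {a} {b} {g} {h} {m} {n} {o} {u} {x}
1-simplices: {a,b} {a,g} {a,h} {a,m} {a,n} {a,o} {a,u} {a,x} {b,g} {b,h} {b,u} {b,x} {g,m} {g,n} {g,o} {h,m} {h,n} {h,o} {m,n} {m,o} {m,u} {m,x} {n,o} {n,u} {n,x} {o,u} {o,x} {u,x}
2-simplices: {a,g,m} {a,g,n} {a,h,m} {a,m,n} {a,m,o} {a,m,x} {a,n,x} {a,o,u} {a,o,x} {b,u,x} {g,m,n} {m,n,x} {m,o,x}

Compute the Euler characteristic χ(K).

n_0=9 n_1=28 n_2=13
χ=+9−28+13=-6

χ(K)=-6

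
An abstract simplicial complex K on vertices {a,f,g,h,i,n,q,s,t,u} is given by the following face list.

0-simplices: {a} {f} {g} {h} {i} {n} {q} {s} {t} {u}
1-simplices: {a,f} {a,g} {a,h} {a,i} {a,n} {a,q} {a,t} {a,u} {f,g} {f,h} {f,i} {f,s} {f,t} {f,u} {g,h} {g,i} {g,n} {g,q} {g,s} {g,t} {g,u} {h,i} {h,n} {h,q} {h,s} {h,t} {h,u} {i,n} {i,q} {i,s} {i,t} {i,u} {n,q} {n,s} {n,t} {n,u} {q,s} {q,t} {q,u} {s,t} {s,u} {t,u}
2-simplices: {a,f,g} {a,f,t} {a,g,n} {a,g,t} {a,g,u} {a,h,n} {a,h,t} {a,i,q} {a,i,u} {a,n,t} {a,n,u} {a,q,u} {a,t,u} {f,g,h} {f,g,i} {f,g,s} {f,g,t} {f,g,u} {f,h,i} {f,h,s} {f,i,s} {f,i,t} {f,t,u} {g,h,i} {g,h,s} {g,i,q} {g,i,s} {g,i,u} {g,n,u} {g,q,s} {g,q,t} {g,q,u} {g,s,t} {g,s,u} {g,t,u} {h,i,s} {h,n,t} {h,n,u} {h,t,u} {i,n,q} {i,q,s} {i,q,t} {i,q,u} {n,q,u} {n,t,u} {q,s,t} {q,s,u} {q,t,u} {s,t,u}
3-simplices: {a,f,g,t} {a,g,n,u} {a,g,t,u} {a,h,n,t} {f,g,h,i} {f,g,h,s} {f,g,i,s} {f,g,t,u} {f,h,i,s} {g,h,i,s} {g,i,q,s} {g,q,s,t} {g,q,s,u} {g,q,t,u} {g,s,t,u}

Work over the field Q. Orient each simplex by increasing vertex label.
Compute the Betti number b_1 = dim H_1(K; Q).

b_1=3

n_0=10 n_1=42 n_2=49 n_3=15  [Q]
∂1: piv[af,ag,ah,ai,an,aq,at,au,fs] rk=9  ker:fg,fh,fi,ft,fu,gh,gi,gn,gq,gs,gt,gu,hi,hn,hq,hs,ht,hu,in,iq,is,it,iu,nq,ns,nt,nu,qs,qt,qu,st,su,tu
∂2: piv[afg,aft,agn,agt,agu,ahn,aht,aiq,aiu,ant,anu,aqu,atu,fgh,fgi,fgs,fgu,fhi,fhs,fis,fit,giq,giu,gqs,gqt,gst,gsu,hnu,inq,nqu] rk=30  ker:fgt,ftu,ghi,ghs,gis,gnu,gqu,gtu,his,hnt,htu,iqs,iqt,iqu,ntu,qst,qsu,qtu,stu
∂3: piv[afgt,agnu,agtu,ahnt,fghi,fghs,fgis,fgtu,fhis,giqs,gqst,gqsu,gqtu,gstu] rk=14  ker:ghis
b_1=(42−9)−30=3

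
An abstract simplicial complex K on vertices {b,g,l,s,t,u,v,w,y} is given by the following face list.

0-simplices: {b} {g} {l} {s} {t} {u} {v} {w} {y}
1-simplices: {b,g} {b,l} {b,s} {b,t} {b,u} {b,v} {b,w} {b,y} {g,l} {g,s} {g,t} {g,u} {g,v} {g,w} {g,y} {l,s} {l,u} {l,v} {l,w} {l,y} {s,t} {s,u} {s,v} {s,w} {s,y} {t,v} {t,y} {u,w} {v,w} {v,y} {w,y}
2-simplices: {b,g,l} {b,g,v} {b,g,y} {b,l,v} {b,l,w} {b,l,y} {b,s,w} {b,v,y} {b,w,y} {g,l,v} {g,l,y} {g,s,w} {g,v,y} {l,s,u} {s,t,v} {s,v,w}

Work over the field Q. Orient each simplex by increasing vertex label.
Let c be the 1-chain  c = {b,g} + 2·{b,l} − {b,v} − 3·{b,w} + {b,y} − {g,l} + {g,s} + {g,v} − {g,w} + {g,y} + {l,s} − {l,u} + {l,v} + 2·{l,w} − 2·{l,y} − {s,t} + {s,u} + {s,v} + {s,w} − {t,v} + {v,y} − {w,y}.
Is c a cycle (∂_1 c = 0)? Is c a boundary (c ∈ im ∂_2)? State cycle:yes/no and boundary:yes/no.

cycle:yes boundary:yes

n_0=9 n_1=31 n_2=16  [Q]
∂1: piv[bg,bl,bs,bt,bu,bv,bw,by] rk=8  ker:gl,gs,gt,gu,gv,gw,gy,ls,lu,lv,lw,ly,st,su,sv,sw,sy,tv,ty,uw,vw,vy,wy
∂2: piv[bgl,bgv,bgy,blv,blw,bly,bsw,bvy,bwy,gsw,lsu,stv,svw] rk=13  ker:glv,gly,gvy
∂1c = 0
c vs im∂2: reduces to 0 ⇒ boundary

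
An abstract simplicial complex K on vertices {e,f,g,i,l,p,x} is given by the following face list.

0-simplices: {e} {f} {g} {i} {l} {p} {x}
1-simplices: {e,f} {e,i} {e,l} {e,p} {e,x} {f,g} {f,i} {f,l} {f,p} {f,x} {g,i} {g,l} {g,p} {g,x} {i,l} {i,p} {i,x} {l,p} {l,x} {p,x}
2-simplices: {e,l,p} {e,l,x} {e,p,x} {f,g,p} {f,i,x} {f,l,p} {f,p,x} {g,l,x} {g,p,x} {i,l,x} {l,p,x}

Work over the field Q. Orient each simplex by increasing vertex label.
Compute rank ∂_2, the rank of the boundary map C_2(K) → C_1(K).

rank∂_2=10

n_0=7 n_1=20 n_2=11  [Q]
∂1: piv[ef,ei,el,ep,ex,fg] rk=6  ker:fi,fl,fp,fx,gi,gl,gp,gx,il,ip,ix,lp,lx,px
∂2: piv[elp,elx,epx,fgp,fix,flp,fpx,glx,gpx,ilx] rk=10  ker:lpx
rk∂_2=10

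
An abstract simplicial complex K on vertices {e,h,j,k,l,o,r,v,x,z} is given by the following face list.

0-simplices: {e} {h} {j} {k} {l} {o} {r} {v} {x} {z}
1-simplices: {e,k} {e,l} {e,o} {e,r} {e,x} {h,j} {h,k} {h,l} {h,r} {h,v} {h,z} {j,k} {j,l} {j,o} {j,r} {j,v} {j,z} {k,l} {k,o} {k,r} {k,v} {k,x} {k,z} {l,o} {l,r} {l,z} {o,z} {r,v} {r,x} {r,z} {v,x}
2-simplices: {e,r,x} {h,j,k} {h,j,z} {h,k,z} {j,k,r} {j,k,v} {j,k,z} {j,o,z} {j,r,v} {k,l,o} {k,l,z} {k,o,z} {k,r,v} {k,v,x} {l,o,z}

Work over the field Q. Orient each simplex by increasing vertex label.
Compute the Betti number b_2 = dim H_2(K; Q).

b_2=3

n_0=10 n_1=31 n_2=15  [Q]
∂1: piv[ek,el,eo,er,ex,hj,hk,hv,hz] rk=9  ker:hl,hr,jk,jl,jo,jr,jv,jz,kl,ko,kr,kv,kx,kz,lo,lr,lz,oz,rv,rx,rz,vx
∂2: piv[erx,hjk,hjz,hkz,jkr,jkv,joz,jrv,klo,klz,koz,kvx] rk=12  ker:jkz,krv,loz
b_2=(15−12)−0=3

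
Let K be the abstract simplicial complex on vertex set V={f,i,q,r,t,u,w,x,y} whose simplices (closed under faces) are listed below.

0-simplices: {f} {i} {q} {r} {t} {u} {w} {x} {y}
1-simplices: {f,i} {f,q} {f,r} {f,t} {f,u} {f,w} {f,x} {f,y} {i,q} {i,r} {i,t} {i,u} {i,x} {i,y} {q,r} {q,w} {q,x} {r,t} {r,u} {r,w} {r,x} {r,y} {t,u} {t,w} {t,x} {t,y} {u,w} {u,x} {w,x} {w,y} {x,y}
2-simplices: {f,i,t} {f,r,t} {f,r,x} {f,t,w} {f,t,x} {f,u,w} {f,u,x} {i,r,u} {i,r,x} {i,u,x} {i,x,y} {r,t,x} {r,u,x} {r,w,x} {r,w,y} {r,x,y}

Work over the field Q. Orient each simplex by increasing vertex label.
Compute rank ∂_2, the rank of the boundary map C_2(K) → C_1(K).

rank∂_2=14

n_0=9 n_1=31 n_2=16  [Q]
∂1: piv[fi,fq,fr,ft,fu,fw,fx,fy] rk=8  ker:iq,ir,it,iu,ix,iy,qr,qw,qx,rt,ru,rw,rx,ry,tu,tw,tx,ty,uw,ux,wx,wy,xy
∂2: piv[fit,frt,frx,ftw,ftx,fuw,fux,iru,irx,iux,ixy,rwx,rwy,rxy] rk=14  ker:rtx,rux
rk∂_2=14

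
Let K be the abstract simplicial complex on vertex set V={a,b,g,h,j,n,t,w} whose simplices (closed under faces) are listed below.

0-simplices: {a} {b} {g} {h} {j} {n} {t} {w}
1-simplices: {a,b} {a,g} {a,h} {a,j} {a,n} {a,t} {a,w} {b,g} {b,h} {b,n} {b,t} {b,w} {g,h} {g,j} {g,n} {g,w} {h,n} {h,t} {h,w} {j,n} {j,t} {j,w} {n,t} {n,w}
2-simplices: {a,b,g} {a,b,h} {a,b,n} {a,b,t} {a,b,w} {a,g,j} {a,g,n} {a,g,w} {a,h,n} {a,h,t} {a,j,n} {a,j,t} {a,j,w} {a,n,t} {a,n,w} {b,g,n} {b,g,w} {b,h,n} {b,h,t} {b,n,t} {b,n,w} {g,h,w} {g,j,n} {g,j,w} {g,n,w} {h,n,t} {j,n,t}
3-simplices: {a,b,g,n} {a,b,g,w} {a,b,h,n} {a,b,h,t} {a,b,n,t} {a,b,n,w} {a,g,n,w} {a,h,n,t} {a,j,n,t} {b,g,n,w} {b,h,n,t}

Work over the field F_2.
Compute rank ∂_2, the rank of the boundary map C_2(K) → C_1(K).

rank∂_2=16

n_0=8 n_1=24 n_2=27 n_3=11  [Z2]
∂1: piv[ab,ag,ah,aj,an,at,aw] rk=7  ker:bg,bh,bn,bt,bw,gh,gj,gn,gw,hn,ht,hw,jn,jt,jw,nt,nw
∂2: piv[abg,abh,abn,abt,abw,agj,agn,agw,ahn,aht,ajn,ajt,ajw,ant,anw,ghw] rk=16  ker:bgn,bgw,bhn,bht,bnt,bnw,gjn,gjw,gnw,hnt,jnt
∂3: piv[abgn,abgw,abhn,abht,abnt,abnw,agnw,ahnt,ajnt] rk=9  ker:bgnw,bhnt
rk∂_2=16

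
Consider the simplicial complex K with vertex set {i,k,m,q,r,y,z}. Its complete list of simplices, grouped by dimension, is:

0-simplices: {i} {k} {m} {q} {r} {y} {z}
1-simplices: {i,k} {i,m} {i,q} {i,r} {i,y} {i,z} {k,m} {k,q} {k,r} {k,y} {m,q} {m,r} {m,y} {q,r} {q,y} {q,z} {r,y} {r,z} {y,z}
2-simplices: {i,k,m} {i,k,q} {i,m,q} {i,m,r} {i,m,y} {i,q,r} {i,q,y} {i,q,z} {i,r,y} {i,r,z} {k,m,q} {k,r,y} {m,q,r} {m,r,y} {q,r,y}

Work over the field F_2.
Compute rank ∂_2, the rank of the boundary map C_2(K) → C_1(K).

rank∂_2=11

n_0=7 n_1=19 n_2=15  [Z2]
∂1: piv[ik,im,iq,ir,iy,iz] rk=6  ker:km,kq,kr,ky,mq,mr,my,qr,qy,qz,ry,rz,yz
∂2: piv[ikm,ikq,imq,imr,imy,iqr,iqy,iqz,iry,irz,kry] rk=11  ker:kmq,mqr,mry,qry
rk∂_2=11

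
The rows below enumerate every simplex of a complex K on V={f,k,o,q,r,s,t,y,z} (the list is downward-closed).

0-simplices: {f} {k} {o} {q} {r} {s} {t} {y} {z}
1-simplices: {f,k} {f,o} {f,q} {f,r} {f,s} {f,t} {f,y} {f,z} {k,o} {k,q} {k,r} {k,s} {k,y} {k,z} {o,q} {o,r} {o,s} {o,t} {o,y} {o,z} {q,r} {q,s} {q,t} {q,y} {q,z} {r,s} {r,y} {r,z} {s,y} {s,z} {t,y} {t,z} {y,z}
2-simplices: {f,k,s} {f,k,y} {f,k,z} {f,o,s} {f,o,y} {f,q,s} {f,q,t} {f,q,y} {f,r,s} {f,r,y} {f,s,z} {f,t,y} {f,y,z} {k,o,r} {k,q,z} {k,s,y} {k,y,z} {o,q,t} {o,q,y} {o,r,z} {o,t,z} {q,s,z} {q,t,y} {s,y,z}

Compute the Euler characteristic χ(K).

χ(K)=0

n_0=9 n_1=33 n_2=24
χ=+9−33+24=0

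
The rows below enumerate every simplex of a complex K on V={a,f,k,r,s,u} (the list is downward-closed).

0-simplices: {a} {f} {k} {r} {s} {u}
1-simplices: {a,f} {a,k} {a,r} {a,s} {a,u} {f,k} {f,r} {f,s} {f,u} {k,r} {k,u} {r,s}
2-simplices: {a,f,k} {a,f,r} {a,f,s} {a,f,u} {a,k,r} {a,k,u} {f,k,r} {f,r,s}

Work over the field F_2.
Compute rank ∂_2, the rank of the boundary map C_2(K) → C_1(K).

n_0=6 n_1=12 n_2=8  [Z2]
∂1: piv[af,ak,ar,as,au] rk=5  ker:fk,fr,fs,fu,kr,ku,rs
∂2: piv[afk,afr,afs,afu,akr,aku,frs] rk=7  ker:fkr
rk∂_2=7

rank∂_2=7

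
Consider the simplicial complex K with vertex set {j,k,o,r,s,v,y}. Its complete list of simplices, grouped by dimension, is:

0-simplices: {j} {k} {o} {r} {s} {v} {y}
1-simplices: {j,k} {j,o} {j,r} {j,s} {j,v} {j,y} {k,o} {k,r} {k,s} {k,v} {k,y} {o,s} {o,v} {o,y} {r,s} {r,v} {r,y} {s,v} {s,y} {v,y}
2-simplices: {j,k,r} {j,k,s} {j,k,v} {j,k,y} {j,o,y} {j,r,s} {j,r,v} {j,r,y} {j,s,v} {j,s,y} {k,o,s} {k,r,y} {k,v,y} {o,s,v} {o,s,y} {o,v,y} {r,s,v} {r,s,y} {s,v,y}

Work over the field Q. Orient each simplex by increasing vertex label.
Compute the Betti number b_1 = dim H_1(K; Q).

n_0=7 n_1=20 n_2=19  [Q]
∂1: piv[jk,jo,jr,js,jv,jy] rk=6  ker:ko,kr,ks,kv,ky,os,ov,oy,rs,rv,ry,sv,sy,vy
∂2: piv[jkr,jks,jkv,jky,joy,jrs,jrv,jry,jsv,jsy,kos,kvy,osv,osy] rk=14  ker:kry,ovy,rsv,rsy,svy
b_1=(20−6)−14=0

b_1=0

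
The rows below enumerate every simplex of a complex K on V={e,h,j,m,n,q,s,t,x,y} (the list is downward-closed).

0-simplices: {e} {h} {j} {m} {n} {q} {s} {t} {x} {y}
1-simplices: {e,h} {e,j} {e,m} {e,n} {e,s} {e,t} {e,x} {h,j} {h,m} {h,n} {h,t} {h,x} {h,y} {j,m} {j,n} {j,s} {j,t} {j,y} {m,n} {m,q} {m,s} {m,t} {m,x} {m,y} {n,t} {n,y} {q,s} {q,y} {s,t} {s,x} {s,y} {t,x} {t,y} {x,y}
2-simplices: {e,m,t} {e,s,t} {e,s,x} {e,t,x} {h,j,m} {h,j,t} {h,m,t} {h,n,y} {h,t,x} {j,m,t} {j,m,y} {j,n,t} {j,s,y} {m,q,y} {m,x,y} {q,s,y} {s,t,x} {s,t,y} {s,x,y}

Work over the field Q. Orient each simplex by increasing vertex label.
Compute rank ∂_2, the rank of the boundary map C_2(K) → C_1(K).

n_0=10 n_1=34 n_2=19  [Q]
∂1: piv[eh,ej,em,en,es,et,ex,hy,mq] rk=9  ker:hj,hm,hn,ht,hx,jm,jn,js,jt,jy,mn,ms,mt,mx,my,nt,ny,qs,qy,st,sx,sy,tx,ty,xy
∂2: piv[emt,est,esx,etx,hjm,hjt,hmt,hny,htx,jmy,jnt,jsy,mqy,mxy,qsy,sty,sxy] rk=17  ker:jmt,stx
rk∂_2=17

rank∂_2=17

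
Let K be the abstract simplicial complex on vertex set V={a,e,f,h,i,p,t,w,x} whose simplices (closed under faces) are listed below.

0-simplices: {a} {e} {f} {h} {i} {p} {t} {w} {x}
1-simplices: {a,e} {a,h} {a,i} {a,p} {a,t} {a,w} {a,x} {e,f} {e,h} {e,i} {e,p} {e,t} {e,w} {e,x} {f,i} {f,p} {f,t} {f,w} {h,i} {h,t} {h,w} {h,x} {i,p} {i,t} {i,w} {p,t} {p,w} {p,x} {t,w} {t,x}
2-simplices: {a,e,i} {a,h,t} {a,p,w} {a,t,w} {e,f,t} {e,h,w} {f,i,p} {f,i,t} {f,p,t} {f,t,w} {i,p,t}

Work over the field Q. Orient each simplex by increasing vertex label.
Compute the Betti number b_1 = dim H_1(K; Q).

n_0=9 n_1=30 n_2=11  [Q]
∂1: piv[ae,ah,ai,ap,at,aw,ax,ef] rk=8  ker:eh,ei,ep,et,ew,ex,fi,fp,ft,fw,hi,ht,hw,hx,ip,it,iw,pt,pw,px,tw,tx
∂2: piv[aei,aht,apw,atw,eft,ehw,fip,fit,fpt,ftw] rk=10  ker:ipt
b_1=(30−8)−10=12

b_1=12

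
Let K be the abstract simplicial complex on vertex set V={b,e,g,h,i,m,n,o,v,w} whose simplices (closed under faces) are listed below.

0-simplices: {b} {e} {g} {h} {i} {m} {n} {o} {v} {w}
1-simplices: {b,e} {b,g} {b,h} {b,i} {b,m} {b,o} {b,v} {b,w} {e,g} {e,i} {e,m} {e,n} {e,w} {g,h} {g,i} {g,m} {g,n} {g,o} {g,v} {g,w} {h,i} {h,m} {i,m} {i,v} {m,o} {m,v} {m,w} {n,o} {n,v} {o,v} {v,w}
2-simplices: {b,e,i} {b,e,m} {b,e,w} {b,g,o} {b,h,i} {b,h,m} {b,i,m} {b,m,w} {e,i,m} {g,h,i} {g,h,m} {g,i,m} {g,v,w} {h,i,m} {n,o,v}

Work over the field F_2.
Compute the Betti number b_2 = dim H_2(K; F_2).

n_0=10 n_1=31 n_2=15  [Z2]
∂1: piv[be,bg,bh,bi,bm,bo,bv,bw,en] rk=9  ker:eg,ei,em,ew,gh,gi,gm,gn,go,gv,gw,hi,hm,im,iv,mo,mv,mw,no,nv,ov,vw
∂2: piv[bei,bem,bew,bgo,bhi,bhm,bim,bmw,ghi,ghm,gvw,nov] rk=12  ker:eim,gim,him
b_2=(15−12)−0=3

b_2=3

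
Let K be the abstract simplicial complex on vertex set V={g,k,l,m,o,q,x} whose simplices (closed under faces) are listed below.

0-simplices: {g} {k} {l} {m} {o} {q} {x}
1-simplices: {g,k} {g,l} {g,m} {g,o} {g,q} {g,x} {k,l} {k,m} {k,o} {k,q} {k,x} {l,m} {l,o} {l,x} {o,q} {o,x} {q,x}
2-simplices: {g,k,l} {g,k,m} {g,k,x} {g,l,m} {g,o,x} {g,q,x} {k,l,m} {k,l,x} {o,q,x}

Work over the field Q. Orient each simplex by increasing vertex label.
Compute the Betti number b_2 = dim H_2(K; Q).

n_0=7 n_1=17 n_2=9  [Q]
∂1: piv[gk,gl,gm,go,gq,gx] rk=6  ker:kl,km,ko,kq,kx,lm,lo,lx,oq,ox,qx
∂2: piv[gkl,gkm,gkx,glm,gox,gqx,klx,oqx] rk=8  ker:klm
b_2=(9−8)−0=1

b_2=1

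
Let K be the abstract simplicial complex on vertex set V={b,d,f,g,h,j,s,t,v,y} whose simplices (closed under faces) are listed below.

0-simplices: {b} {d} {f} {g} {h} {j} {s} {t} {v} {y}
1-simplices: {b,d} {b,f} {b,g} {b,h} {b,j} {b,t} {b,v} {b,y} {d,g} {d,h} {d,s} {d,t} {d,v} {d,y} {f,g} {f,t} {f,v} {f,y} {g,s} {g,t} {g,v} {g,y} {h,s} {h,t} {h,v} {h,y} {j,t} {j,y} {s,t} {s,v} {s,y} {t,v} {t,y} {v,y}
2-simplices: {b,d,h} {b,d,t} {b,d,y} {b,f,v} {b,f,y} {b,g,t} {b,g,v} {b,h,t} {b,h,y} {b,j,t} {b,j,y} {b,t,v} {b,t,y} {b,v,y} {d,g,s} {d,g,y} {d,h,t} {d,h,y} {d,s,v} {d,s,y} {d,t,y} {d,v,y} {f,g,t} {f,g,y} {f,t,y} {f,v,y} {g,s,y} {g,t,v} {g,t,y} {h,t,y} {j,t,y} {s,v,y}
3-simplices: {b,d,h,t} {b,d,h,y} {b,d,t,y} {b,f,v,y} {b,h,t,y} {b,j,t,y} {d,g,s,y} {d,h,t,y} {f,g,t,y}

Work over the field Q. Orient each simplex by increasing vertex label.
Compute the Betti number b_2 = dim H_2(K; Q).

n_0=10 n_1=34 n_2=32 n_3=9  [Q]
∂1: piv[bd,bf,bg,bh,bj,bt,bv,by,ds] rk=9  ker:dg,dh,dt,dv,dy,fg,ft,fv,fy,gs,gt,gv,gy,hs,ht,hv,hy,jt,jy,st,sv,sy,tv,ty,vy
∂2: piv[bdh,bdt,bdy,bfv,bfy,bgt,bgv,bht,bhy,bjt,bjy,btv,bty,bvy,dgs,dgy,dsv,dsy,dvy,fgt,fgy,fty] rk=22  ker:dht,dhy,dty,fvy,gsy,gtv,gty,hty,jty,svy
∂3: piv[bdht,bdhy,bdty,bfvy,bhty,bjty,dgsy,fgty] rk=8  ker:dhty
b_2=(32−22)−8=2

b_2=2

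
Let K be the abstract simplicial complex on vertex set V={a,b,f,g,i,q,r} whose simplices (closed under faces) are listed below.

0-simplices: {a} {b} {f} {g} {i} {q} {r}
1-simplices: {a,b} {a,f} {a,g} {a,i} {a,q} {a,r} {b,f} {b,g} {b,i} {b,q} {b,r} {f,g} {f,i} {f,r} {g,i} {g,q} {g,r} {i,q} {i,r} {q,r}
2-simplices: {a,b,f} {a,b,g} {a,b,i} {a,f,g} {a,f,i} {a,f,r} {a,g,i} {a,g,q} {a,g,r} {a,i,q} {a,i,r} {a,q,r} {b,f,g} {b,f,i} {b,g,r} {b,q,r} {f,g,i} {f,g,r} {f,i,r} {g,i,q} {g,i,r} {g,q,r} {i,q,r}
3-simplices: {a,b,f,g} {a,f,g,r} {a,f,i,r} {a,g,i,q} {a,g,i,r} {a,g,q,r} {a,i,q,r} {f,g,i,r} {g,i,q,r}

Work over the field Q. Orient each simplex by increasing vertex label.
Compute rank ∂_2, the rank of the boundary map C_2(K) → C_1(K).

rank∂_2=14

n_0=7 n_1=20 n_2=23 n_3=9  [Q]
∂1: piv[ab,af,ag,ai,aq,ar] rk=6  ker:bf,bg,bi,bq,br,fg,fi,fr,gi,gq,gr,iq,ir,qr
∂2: piv[abf,abg,abi,afg,afi,afr,agi,agq,agr,aiq,air,aqr,bgr,bqr] rk=14  ker:bfg,bfi,fgi,fgr,fir,giq,gir,gqr,iqr
∂3: piv[abfg,afgr,afir,agiq,agir,agqr,aiqr,fgir] rk=8  ker:giqr
rk∂_2=14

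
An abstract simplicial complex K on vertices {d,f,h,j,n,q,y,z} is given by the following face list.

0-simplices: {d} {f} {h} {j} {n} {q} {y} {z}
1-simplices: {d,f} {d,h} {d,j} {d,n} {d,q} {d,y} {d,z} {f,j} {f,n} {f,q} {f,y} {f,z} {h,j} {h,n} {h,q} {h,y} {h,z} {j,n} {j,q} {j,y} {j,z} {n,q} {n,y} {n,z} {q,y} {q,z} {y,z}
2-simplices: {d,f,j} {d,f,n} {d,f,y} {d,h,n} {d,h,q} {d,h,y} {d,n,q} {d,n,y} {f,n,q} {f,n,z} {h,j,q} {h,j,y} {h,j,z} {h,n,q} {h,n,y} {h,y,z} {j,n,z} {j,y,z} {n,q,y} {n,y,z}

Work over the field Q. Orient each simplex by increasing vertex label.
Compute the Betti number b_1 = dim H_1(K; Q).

n_0=8 n_1=27 n_2=20  [Q]
∂1: piv[df,dh,dj,dn,dq,dy,dz] rk=7  ker:fj,fn,fq,fy,fz,hj,hn,hq,hy,hz,jn,jq,jy,jz,nq,ny,nz,qy,qz,yz
∂2: piv[dfj,dfn,dfy,dhn,dhq,dhy,dnq,dny,fnq,fnz,hjq,hjy,hjz,hyz,jnz,nqy,nyz] rk=17  ker:hnq,hny,jyz
b_1=(27−7)−17=3

b_1=3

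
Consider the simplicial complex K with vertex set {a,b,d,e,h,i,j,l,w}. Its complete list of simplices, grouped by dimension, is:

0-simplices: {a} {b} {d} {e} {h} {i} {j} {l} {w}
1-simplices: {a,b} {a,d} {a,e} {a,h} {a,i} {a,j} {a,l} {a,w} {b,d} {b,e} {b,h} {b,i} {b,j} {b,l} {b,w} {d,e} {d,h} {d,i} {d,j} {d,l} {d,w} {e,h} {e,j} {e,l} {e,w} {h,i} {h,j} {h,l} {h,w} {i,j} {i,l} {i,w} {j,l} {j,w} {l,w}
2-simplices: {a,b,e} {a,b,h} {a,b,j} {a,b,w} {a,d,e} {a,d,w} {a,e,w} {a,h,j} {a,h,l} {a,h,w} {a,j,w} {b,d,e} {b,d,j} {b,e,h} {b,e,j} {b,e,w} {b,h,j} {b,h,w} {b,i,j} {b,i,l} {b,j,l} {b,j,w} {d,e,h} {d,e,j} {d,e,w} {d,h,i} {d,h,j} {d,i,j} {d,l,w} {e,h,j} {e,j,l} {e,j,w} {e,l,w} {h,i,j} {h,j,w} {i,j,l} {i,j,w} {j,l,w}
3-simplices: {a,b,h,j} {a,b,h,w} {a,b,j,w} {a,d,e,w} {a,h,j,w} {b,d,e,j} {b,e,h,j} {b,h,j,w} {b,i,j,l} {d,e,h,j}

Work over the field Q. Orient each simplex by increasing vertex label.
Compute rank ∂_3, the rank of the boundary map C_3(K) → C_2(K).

n_0=9 n_1=35 n_2=38 n_3=10  [Q]
∂1: piv[ab,ad,ae,ah,ai,aj,al,aw] rk=8  ker:bd,be,bh,bi,bj,bl,bw,de,dh,di,dj,dl,dw,eh,ej,el,ew,hi,hj,hl,hw,ij,il,iw,jl,jw,lw
∂2: piv[abe,abh,abj,abw,ade,adw,aew,ahj,ahl,ahw,ajw,bde,bdj,beh,bej,bij,bil,bjl,deh,dhi,dij,dlw,ejl,elw,ijw] rk=25  ker:bew,bhj,bhw,bjw,dej,dew,dhj,ehj,ejw,hij,hjw,ijl,jlw
∂3: piv[abhj,abhw,abjw,adew,ahjw,bdej,behj,bijl,dehj] rk=9  ker:bhjw
rk∂_3=9

rank∂_3=9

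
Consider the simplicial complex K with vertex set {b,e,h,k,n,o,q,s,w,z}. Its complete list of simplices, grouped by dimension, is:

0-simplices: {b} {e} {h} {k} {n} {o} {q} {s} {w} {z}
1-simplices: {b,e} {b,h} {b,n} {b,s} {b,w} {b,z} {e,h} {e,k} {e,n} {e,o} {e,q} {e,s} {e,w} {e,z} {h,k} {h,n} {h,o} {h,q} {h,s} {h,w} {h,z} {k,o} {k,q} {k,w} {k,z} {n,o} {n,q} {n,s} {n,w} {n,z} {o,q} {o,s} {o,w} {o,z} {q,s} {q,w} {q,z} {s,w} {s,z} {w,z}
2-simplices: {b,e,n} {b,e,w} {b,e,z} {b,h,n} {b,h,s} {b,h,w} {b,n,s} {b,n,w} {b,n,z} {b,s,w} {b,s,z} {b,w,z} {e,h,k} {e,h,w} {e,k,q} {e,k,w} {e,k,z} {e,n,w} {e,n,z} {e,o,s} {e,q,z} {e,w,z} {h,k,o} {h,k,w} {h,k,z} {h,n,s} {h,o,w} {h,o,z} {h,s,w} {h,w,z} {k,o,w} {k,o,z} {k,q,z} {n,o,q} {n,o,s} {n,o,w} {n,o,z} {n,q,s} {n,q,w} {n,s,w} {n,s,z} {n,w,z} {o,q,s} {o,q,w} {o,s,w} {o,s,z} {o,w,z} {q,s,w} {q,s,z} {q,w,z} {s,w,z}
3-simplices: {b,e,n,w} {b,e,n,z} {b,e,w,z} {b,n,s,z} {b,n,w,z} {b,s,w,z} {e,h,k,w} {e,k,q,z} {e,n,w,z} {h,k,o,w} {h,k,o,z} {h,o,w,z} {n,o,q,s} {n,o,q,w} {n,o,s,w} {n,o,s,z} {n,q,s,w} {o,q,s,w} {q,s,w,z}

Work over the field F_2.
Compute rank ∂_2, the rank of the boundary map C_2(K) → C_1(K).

n_0=10 n_1=40 n_2=51 n_3=19  [Z2]
∂1: piv[be,bh,bn,bs,bw,bz,ek,eo,eq] rk=9  ker:eh,en,es,ew,ez,hk,hn,ho,hq,hs,hw,hz,ko,kq,kw,kz,no,nq,ns,nw,nz,oq,os,ow,oz,qs,qw,qz,sw,sz,wz
∂2: piv[ben,bew,bez,bhn,bhs,bhw,bns,bnw,bnz,bsw,bsz,bwz,ehk,ehw,ekq,ekw,ekz,eos,eqz,hko,hkz,how,hoz,noq,nos,now,nqs,nqw,qsz] rk=29  ker:enw,enz,ewz,hkw,hns,hsw,hwz,kow,koz,kqz,noz,nsw,nsz,nwz,oqs,oqw,osw,osz,owz,qsw,qwz,swz
∂3: piv[benw,benz,bewz,bnsz,bnwz,bswz,ehkw,ekqz,hkow,hkoz,howz,noqs,noqw,nosw,nosz,nqsw,qswz] rk=17  ker:enwz,oqsw
rk∂_2=29

rank∂_2=29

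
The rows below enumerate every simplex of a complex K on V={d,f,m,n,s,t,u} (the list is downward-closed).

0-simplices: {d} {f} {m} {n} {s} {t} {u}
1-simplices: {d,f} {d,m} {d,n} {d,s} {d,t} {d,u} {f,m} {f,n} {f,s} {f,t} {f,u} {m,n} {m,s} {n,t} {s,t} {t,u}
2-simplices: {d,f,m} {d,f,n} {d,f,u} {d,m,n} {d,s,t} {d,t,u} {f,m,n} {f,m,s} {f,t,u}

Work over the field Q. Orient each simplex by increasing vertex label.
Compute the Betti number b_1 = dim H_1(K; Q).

b_1=2

n_0=7 n_1=16 n_2=9  [Q]
∂1: piv[df,dm,dn,ds,dt,du] rk=6  ker:fm,fn,fs,ft,fu,mn,ms,nt,st,tu
∂2: piv[dfm,dfn,dfu,dmn,dst,dtu,fms,ftu] rk=8  ker:fmn
b_1=(16−6)−8=2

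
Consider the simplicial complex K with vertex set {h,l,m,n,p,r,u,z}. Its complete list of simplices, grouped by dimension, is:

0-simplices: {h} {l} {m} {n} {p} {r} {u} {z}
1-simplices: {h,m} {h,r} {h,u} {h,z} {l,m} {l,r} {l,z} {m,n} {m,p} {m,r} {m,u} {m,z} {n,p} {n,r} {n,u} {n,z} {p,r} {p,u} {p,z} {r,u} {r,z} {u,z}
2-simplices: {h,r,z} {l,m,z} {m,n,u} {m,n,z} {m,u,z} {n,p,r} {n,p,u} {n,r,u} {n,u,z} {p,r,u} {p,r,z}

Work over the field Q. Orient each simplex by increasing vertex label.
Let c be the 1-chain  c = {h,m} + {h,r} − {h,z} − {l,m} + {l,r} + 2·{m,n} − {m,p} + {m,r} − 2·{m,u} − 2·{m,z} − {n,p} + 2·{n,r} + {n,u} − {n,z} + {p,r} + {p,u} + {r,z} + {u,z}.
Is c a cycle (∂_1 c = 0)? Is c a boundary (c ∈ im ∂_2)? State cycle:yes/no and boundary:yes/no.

cycle:no boundary:no

n_0=8 n_1=22 n_2=11  [Q]
∂1: piv[hm,hr,hu,hz,lm,mn,mp] rk=7  ker:lr,lz,mr,mu,mz,np,nr,nu,nz,pr,pu,pz,ru,rz,uz
∂2: piv[hrz,lmz,mnu,mnz,muz,npr,npu,nru,prz] rk=9  ker:nuz,pru
∂1c = −{h} + 2·{m} + {n} − 4·{p} + 5·{r} − {u} − 2·{z}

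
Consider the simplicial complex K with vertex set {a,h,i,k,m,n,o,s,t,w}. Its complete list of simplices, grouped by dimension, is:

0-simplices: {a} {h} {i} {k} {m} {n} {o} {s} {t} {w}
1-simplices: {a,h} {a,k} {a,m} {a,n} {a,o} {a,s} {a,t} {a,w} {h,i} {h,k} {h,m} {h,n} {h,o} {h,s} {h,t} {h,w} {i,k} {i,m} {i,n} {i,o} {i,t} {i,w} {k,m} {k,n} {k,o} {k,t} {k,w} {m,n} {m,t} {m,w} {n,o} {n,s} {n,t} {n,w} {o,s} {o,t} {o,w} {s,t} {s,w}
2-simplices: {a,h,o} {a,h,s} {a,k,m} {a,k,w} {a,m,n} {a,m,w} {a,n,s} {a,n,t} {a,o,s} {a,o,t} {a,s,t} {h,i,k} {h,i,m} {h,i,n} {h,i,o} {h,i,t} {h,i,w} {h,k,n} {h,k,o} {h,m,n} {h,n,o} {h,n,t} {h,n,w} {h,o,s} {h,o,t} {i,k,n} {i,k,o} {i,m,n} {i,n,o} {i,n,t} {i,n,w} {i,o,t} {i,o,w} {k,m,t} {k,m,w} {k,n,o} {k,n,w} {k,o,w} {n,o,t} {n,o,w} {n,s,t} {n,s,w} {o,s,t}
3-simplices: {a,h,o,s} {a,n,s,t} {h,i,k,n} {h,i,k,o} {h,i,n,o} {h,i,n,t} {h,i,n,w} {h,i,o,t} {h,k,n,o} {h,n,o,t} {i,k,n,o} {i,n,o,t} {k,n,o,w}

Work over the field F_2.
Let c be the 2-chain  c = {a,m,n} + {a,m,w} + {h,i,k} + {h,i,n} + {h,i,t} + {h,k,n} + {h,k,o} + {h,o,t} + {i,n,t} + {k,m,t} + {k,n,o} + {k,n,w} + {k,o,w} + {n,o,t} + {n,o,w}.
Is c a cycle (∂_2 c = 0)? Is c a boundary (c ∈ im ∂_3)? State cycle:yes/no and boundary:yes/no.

cycle:no boundary:no

n_0=10 n_1=39 n_2=43 n_3=13  [Z2]
∂1: piv[ah,ak,am,an,ao,as,at,aw,hi] rk=9  ker:hk,hm,hn,ho,hs,ht,hw,ik,im,in,io,it,iw,km,kn,ko,kt,kw,mn,mt,mw,no,ns,nt,nw,os,ot,ow,st,sw
∂2: piv[aho,ahs,akm,akw,amn,amw,ans,ant,aos,aot,ast,hik,him,hin,hio,hit,hiw,hkn,hko,hmn,hno,hnt,hnw,hot,iow,kmt,knw,nsw] rk=28  ker:hos,ikn,iko,imn,ino,int,inw,iot,kmw,kno,kow,not,now,nst,ost
∂3: piv[ahos,anst,hikn,hiko,hino,hint,hinw,hiot,hkno,hnot,know] rk=11  ker:ikno,inot
∂2c = {a,n} + {a,w} + {h,i} + {h,k} + {i,k} + {k,m} + {k,n} + {k,o} + {k,t} + {m,n} + {m,t} + {m,w} + {n,o}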